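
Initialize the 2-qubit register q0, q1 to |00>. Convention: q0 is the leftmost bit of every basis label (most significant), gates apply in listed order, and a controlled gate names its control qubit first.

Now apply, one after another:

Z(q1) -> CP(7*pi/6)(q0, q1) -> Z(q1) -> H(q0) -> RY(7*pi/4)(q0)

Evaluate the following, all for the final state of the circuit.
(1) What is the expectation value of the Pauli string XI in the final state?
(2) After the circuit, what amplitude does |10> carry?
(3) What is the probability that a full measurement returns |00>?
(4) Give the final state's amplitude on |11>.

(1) In the final state, XI has expectation sqrt(2)/2.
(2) |10> carries amplitude sqrt(2)*(-sqrt(sqrt(2) + 2) + sqrt(2 - sqrt(2)))/4 in the final state.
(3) A full measurement returns |00> with probability sqrt(2)/4 + 1/2.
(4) |11> carries amplitude 0 in the final state.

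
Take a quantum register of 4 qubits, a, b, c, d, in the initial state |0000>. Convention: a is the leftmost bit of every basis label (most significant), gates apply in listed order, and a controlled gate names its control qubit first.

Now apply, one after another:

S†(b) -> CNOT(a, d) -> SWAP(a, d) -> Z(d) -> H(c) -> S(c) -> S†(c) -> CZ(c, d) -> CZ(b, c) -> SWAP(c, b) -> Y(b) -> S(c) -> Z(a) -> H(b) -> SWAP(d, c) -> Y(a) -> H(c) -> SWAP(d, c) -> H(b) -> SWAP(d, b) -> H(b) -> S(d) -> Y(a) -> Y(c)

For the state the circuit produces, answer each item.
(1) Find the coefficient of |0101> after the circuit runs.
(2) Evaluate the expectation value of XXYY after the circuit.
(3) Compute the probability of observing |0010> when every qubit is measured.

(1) The final state's coefficient on |0101> equals 0.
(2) In the final state, XXYY has expectation 0.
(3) A full measurement returns |0010> with probability 1/2.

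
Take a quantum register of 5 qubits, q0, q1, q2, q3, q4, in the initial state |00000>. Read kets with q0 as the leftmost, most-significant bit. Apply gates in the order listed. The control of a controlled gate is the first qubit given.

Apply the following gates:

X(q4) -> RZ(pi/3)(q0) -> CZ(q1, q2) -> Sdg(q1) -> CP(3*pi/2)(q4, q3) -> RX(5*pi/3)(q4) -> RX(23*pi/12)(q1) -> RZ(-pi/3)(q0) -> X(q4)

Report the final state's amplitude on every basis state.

After the circuit, the state carries amplitude sqrt(6 - 3*sqrt(2))/8 + 3*sqrt(sqrt(2) + 2)/8 on |00000>, I*sqrt(2 - sqrt(2))/8 + I*sqrt(3*sqrt(2) + 6)/8 on |00001>, -3*I*sqrt(2 - sqrt(2))/8 + I*sqrt(3*sqrt(2) + 6)/8 on |01000>, -sqrt(sqrt(2) + 2)/8 + sqrt(6 - 3*sqrt(2))/8 on |01001>, and 0 on every other basis state.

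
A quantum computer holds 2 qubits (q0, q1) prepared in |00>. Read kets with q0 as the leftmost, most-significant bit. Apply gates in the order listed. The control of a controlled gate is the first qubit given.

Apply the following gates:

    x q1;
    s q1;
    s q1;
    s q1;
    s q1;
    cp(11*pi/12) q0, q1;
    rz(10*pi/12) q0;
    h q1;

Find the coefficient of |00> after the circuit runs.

The final state's coefficient on |00> equals -sqrt(2)*exp(7*I*pi/12)/2. Key observation: the block from step 2 through step 5 cancels to the identity and can be dropped.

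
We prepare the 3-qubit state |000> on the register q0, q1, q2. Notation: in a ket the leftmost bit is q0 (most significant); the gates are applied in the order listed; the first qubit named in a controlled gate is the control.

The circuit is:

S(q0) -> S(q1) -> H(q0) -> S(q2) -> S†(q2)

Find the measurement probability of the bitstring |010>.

Outcome |010> occurs with probability 0.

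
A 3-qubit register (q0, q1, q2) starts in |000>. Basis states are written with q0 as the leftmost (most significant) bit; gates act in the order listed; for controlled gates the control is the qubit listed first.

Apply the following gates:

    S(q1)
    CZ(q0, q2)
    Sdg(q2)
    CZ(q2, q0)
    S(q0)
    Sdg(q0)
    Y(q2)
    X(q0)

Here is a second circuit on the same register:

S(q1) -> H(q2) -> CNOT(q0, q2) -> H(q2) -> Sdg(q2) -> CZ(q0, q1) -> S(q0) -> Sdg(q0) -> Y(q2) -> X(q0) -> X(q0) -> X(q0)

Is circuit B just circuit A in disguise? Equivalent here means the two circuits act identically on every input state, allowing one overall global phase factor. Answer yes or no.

No — the two circuits implement different unitaries, even allowing a global phase.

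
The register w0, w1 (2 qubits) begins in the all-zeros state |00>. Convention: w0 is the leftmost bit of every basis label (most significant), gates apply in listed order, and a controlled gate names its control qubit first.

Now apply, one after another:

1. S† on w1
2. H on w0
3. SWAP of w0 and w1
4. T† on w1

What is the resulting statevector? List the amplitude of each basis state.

The resulting statevector has amplitude sqrt(2)/2 on |00>, -sqrt(2)*exp(3*I*pi/4)/2 on |01>, 0 on |10>, 0 on |11>.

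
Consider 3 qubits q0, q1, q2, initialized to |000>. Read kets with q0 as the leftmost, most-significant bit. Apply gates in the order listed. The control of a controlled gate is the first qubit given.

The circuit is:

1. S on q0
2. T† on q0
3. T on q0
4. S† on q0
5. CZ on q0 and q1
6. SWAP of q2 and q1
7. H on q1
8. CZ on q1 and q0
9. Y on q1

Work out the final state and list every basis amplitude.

The resulting statevector has amplitude -sqrt(2)*I/2 on |000>, sqrt(2)*I/2 on |010>, and 0 on every other basis state. Key observation: gates 1-4 undo each other exactly, leaving only the rest of the circuit to track.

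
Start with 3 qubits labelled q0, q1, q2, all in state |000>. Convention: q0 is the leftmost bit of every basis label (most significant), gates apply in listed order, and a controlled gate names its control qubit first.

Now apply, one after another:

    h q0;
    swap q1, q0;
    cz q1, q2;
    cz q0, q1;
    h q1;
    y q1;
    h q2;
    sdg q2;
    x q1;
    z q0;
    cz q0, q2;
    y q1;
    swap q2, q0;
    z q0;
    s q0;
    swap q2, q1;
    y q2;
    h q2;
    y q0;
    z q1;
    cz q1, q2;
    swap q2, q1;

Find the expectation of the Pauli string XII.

In the final state, XII has expectation 1.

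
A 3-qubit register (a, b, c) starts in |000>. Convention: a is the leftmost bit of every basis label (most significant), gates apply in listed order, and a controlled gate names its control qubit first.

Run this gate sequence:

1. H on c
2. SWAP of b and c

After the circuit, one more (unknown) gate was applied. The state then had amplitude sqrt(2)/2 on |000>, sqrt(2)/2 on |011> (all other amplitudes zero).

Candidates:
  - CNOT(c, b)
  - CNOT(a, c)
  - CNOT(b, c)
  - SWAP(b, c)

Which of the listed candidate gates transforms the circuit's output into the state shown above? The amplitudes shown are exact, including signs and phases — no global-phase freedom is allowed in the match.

The applied gate was CNOT(b, c).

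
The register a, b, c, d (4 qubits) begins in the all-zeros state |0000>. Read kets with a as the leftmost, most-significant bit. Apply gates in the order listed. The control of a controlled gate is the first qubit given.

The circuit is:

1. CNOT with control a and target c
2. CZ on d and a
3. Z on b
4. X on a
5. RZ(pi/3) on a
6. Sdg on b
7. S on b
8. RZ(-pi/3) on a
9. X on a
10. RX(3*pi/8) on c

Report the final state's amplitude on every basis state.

The resulting statevector has amplitude cos(3*pi/16) on |0000>, -I*sin(3*pi/16) on |0010>, and 0 on every other basis state.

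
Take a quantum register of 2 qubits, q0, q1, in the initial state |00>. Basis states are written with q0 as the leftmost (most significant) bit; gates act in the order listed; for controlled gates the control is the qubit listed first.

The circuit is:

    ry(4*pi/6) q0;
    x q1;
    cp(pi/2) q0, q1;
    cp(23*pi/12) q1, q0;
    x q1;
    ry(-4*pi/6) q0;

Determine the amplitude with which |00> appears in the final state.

The final state's coefficient on |00> equals 1/4 + 3*exp(5*I*pi/12)/4.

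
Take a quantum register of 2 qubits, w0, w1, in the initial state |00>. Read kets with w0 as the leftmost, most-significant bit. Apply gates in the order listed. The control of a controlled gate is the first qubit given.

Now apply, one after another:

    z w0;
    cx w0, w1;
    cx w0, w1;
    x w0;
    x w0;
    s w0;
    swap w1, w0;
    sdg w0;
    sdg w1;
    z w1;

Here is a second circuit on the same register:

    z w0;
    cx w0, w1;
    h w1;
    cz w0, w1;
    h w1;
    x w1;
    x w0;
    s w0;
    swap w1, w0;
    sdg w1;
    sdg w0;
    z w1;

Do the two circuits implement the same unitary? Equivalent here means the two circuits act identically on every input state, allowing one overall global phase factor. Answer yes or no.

No: there is an input state on which the two circuits produce genuinely different outputs (not merely differing by a phase).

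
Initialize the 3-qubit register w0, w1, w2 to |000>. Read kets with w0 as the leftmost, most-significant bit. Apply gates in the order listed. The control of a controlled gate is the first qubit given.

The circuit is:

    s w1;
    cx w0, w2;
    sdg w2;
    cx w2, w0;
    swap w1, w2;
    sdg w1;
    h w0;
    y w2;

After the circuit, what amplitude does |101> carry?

The amplitude on |101> is sqrt(2)*I/2.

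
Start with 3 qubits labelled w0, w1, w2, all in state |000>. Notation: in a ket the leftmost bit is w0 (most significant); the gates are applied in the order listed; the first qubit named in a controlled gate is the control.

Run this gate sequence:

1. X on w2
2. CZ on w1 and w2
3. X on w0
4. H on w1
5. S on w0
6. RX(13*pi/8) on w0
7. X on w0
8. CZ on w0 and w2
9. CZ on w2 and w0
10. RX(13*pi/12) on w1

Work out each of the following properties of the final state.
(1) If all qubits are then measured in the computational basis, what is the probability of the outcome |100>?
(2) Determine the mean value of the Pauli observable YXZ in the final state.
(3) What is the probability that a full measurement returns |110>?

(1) A full measurement returns |100> with probability 0.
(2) In the final state, YXZ has expectation -sqrt(sqrt(2) + 2)/2.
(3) A full measurement returns |110> with probability 0.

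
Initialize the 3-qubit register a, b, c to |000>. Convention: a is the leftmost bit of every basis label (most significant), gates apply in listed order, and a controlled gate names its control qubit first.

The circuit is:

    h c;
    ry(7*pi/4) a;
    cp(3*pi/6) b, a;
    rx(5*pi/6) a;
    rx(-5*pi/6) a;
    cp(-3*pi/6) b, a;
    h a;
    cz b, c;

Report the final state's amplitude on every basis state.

The final amplitudes are -sqrt(sqrt(2) + 2)/4 + sqrt(2 - sqrt(2))/4 on |000>, -sqrt(sqrt(2) + 2)/4 + sqrt(2 - sqrt(2))/4 on |001>, 0 on |010>, 0 on |011>, -sqrt(sqrt(2) + 2)/4 - sqrt(2 - sqrt(2))/4 on |100>, -sqrt(sqrt(2) + 2)/4 - sqrt(2 - sqrt(2))/4 on |101>, 0 on |110>, 0 on |111>. Key observation: steps 3-6 multiply out to the identity, so the circuit reduces to the remaining gates.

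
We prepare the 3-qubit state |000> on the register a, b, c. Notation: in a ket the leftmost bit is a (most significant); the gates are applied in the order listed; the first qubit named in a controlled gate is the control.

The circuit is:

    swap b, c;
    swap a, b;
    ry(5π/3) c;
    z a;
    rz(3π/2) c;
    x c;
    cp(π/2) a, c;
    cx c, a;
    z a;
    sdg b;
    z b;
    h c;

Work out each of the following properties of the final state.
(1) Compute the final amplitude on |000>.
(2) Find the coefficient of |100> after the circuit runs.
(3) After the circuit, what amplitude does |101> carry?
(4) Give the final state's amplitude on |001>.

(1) |000> carries amplitude sqrt(2)*exp(3*I*pi/4)/4 in the final state.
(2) The amplitude on |100> is -sqrt(6)*exp(I*pi/4)/4.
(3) The amplitude on |101> is sqrt(6)*exp(I*pi/4)/4.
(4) The final state's coefficient on |001> equals sqrt(2)*exp(3*I*pi/4)/4.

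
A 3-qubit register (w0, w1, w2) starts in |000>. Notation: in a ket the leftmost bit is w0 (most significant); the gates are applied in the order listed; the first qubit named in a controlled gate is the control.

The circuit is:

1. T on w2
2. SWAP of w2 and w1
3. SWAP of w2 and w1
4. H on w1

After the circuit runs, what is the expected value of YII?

In the final state, YII has expectation 0. Key observation: steps 2-3 multiply out to the identity, so the circuit reduces to the remaining gates.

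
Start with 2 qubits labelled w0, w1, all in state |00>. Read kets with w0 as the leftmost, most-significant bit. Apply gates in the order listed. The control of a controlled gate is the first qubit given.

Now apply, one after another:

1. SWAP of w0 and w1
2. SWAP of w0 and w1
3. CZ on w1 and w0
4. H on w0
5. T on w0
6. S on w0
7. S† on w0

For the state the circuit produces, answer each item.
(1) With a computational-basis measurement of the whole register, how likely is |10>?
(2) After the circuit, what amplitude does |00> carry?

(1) A full measurement returns |10> with probability 1/2. Key observation: gates 6-7 undo each other exactly, leaving only the rest of the circuit to track.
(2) The final state's coefficient on |00> equals sqrt(2)/2.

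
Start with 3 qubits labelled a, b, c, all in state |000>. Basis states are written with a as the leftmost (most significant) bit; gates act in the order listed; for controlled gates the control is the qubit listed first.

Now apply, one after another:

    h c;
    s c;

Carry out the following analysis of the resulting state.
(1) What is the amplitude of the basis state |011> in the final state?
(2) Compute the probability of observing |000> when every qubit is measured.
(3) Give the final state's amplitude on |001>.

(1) |011> carries amplitude 0 in the final state.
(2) A full measurement returns |000> with probability 1/2.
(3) The amplitude on |001> is sqrt(2)*I/2.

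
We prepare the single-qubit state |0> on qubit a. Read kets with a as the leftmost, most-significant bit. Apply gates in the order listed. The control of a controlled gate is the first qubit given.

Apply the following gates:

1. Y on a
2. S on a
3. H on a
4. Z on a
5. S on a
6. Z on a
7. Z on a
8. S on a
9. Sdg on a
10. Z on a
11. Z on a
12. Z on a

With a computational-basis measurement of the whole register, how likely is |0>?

A full measurement returns |0> with probability 1/2. Key observation: the block from step 6 through step 11 cancels to the identity and can be dropped.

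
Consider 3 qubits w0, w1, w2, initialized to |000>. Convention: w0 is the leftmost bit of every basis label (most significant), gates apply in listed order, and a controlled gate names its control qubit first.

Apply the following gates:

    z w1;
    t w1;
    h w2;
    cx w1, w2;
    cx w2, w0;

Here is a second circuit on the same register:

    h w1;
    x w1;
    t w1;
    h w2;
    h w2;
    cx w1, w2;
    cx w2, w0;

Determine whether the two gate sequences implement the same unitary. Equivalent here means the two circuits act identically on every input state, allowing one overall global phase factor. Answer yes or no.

No: there is an input state on which the two circuits produce genuinely different outputs (not merely differing by a phase).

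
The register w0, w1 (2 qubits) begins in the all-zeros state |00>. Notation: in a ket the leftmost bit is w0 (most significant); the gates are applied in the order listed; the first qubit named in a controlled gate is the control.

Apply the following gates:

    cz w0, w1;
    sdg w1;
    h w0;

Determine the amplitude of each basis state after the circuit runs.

The resulting statevector has amplitude sqrt(2)/2 on |00>, 0 on |01>, sqrt(2)/2 on |10>, 0 on |11>.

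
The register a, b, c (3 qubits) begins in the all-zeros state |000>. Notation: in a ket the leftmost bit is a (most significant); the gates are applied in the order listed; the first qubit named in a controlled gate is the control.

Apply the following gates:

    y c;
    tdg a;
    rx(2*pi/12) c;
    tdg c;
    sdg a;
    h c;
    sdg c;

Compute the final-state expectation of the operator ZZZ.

In the final state, ZZZ has expectation sqrt(2)/4.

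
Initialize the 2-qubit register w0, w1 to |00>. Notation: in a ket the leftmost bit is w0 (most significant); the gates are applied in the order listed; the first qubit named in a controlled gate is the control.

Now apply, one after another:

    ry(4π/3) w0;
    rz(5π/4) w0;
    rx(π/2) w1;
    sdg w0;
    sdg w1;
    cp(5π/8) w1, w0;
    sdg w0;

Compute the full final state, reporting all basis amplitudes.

After the circuit, the state carries amplitude sqrt(2)*exp(3*I*pi/8)/4 on |00>, -sqrt(2)*exp(3*I*pi/8)/4 on |01>, -sqrt(6)*exp(5*I*pi/8)/4 on |10>, -sqrt(6)*exp(I*pi/4)/4 on |11>.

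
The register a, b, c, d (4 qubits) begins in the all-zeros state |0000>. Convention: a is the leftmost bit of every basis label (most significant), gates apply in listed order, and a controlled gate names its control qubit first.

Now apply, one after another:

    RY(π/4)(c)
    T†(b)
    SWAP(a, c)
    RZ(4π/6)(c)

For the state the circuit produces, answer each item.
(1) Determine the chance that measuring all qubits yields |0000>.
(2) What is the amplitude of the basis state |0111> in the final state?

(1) Outcome |0000> occurs with probability sqrt(2)/4 + 1/2.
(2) The final state's coefficient on |0111> equals 0.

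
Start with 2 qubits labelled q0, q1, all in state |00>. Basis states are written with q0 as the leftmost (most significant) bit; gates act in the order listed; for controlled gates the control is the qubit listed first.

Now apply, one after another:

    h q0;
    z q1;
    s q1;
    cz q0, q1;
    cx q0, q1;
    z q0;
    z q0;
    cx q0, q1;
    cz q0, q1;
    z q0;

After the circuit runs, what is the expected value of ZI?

In the final state, ZI has expectation 0. Key observation: gates 4-9 undo each other exactly, leaving only the rest of the circuit to track.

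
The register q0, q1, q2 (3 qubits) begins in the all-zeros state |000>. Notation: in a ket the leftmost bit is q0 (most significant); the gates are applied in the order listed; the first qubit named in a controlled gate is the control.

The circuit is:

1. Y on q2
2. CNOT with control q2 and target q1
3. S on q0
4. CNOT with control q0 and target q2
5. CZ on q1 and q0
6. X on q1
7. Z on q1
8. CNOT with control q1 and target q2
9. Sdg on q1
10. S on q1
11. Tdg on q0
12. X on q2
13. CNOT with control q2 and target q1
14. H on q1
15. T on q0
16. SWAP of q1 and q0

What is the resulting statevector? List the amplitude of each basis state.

The resulting statevector has amplitude sqrt(2)*I/2 on |000>, sqrt(2)*I/2 on |100>, and 0 on every other basis state.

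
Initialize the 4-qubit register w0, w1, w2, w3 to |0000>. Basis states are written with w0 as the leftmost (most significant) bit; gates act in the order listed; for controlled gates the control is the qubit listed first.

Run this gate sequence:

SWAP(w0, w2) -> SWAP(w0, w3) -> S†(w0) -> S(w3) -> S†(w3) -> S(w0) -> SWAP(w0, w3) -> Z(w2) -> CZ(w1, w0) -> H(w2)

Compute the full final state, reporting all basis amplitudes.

After the circuit, the state carries amplitude sqrt(2)/2 on |0000>, sqrt(2)/2 on |0010>, and 0 on every other basis state. Key observation: gates 2-7 undo each other exactly, leaving only the rest of the circuit to track.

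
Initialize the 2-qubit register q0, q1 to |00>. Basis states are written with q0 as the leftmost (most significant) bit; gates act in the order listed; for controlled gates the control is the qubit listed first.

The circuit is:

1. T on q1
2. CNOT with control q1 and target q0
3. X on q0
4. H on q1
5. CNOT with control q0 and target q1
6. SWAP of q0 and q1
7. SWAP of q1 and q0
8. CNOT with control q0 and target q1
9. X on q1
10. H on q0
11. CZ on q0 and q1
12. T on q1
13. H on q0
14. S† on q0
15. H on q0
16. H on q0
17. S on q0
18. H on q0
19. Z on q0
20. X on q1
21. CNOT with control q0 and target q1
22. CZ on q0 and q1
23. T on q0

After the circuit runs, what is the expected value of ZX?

The expectation value of ZX is 0. Key observation: steps 13-18 multiply out to the identity, so the circuit reduces to the remaining gates.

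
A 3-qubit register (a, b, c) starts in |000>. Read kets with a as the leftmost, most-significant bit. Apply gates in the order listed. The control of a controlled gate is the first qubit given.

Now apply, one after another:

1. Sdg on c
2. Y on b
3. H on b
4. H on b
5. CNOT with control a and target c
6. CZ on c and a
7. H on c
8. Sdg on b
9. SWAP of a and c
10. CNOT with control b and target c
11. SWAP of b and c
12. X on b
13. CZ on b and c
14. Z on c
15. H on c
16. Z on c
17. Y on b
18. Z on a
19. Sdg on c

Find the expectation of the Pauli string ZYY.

The observable ZYY averages to 0. Key observation: the block from step 3 through step 4 cancels to the identity and can be dropped.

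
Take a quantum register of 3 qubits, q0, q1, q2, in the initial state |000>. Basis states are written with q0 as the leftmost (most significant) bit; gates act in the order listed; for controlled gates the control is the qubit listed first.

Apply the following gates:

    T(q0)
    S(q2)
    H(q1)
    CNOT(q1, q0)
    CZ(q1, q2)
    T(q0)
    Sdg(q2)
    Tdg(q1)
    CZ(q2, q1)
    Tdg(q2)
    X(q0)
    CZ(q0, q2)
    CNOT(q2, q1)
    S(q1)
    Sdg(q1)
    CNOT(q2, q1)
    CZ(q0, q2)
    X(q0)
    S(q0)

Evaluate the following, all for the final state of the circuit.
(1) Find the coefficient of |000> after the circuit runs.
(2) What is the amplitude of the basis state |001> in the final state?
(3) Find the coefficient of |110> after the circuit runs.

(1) The final state's coefficient on |000> equals sqrt(2)/2. Key observation: steps 11-18 multiply out to the identity, so the circuit reduces to the remaining gates.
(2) |001> carries amplitude 0 in the final state.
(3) The final state's coefficient on |110> equals sqrt(2)*I/2.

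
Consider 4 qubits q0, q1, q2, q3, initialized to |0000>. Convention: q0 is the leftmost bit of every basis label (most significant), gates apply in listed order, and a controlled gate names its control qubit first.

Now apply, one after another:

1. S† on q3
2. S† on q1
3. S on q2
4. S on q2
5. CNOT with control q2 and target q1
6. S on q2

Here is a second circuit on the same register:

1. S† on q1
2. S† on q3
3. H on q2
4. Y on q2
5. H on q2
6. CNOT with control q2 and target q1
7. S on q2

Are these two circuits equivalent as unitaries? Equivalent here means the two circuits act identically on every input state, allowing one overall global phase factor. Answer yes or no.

No — the two circuits implement different unitaries, even allowing a global phase.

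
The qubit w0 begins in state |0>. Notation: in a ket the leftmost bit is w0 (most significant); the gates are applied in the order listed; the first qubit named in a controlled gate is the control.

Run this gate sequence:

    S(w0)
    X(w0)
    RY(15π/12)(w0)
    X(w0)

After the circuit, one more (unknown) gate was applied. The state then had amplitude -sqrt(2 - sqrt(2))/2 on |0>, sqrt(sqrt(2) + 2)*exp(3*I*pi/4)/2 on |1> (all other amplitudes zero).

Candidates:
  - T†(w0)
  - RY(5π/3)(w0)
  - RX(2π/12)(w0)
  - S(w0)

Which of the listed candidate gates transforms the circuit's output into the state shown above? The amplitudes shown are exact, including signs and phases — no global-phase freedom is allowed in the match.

The applied gate was T†(w0).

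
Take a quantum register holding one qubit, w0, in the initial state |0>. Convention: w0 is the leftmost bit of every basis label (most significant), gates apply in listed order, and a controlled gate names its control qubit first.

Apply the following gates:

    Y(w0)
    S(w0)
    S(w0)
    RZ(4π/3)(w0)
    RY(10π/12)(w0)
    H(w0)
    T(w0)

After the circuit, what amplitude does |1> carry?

The final state's coefficient on |1> equals -sqrt(3)*exp(5*I*pi/12)/2.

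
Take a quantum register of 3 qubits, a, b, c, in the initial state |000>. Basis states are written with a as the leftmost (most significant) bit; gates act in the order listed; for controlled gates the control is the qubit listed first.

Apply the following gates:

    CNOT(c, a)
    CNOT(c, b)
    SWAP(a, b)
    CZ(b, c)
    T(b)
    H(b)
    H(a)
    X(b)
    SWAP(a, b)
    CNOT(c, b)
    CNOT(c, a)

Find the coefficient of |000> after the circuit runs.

The amplitude on |000> is 1/2.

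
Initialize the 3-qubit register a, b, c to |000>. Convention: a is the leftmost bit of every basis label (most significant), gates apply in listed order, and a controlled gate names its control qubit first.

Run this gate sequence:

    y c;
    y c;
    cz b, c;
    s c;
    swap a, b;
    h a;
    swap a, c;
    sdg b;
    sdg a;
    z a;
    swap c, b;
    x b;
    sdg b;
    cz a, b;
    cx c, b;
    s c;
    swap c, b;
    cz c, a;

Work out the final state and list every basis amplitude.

The resulting statevector has amplitude sqrt(2)/2 on |000>, -sqrt(2)*I/2 on |001>, and 0 on every other basis state.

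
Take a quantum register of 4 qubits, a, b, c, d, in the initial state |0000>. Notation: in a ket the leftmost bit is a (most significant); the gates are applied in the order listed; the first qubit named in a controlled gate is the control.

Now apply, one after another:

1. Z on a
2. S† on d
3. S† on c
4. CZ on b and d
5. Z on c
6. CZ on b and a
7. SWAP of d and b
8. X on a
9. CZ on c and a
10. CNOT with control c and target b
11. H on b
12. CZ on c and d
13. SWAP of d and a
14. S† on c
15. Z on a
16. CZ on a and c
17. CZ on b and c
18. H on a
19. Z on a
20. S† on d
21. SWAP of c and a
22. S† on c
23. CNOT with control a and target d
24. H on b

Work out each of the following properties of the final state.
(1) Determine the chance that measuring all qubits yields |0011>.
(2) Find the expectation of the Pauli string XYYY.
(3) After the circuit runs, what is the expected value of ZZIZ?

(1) A full measurement returns |0011> with probability 1/2.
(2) The expectation value of XYYY is 0.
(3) In the final state, ZZIZ has expectation -1.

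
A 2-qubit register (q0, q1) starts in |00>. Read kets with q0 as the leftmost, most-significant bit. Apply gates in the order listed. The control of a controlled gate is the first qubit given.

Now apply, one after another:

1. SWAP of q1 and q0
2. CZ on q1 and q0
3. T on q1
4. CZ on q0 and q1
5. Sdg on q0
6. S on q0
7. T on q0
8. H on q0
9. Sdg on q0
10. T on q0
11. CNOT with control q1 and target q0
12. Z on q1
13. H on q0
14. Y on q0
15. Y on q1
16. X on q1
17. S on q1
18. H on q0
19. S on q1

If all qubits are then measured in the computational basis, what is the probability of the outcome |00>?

The probability of measuring |00> is 1/2.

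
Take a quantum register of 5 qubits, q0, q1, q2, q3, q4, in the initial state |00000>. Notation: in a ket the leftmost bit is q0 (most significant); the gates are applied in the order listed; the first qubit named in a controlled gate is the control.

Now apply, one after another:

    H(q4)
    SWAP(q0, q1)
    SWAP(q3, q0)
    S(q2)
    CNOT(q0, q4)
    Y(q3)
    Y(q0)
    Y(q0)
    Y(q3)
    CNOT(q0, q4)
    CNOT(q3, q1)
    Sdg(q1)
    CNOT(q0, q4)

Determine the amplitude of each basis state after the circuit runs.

The resulting statevector has amplitude sqrt(2)/2 on |00000>, sqrt(2)/2 on |00001>, and 0 on every other basis state. Key observation: the block from step 5 through step 10 cancels to the identity and can be dropped.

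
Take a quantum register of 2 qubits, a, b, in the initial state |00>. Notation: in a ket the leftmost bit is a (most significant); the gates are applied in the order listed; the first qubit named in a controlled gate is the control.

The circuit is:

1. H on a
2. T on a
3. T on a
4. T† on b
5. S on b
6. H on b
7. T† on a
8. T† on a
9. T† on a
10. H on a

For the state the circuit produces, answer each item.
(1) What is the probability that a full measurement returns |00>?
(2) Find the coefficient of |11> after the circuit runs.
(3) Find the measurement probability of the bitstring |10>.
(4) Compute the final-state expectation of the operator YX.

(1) A full measurement returns |00> with probability sqrt(2)/8 + 1/4.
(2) |11> carries amplitude sqrt(2)*(1 + exp(3*I*pi/4))/4 in the final state.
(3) Outcome |10> occurs with probability 1/4 - sqrt(2)/8.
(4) In the final state, YX has expectation sqrt(2)/2.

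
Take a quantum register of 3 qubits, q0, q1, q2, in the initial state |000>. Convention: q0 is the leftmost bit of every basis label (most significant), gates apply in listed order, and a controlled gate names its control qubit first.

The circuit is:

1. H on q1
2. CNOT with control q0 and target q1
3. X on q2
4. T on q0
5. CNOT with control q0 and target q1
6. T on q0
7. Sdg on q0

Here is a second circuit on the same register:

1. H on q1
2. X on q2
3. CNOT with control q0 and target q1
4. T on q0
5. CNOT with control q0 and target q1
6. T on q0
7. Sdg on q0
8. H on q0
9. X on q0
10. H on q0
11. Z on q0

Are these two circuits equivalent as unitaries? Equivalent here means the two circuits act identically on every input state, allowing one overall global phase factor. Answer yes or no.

Yes: on every input state the two circuits agree up to one overall phase factor.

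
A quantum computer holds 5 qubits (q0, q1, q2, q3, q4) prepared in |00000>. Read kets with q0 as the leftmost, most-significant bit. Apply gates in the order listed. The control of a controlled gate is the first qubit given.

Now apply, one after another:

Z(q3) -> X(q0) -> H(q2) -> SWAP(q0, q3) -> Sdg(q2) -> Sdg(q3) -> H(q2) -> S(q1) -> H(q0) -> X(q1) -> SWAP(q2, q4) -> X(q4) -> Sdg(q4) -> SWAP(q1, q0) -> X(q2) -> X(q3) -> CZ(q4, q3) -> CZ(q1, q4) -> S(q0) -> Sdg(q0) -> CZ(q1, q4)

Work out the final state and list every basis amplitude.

After the circuit, the state carries amplitude sqrt(2)*(1 - I)/4 on |10100>, sqrt(2)*(-1 + I)/4 on |10101>, sqrt(2)*(1 - I)/4 on |11100>, sqrt(2)*(-1 + I)/4 on |11101>, and 0 on every other basis state. Key observation: steps 18-21 multiply out to the identity, so the circuit reduces to the remaining gates.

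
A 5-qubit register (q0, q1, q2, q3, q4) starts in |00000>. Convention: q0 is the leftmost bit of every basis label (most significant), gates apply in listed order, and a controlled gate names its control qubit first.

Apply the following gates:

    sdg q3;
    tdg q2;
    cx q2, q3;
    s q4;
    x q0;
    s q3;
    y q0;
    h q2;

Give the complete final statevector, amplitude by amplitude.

The resulting statevector has amplitude -sqrt(2)*I/2 on |00000>, -sqrt(2)*I/2 on |00100>, and 0 on every other basis state.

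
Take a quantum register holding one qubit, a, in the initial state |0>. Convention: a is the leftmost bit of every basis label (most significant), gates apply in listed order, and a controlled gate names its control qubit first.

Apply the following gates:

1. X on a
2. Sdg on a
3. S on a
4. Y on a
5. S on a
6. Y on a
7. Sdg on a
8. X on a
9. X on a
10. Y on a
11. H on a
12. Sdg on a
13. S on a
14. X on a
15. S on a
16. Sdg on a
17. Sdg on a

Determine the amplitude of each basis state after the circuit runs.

The final amplitudes are -sqrt(2)/2 on |0>, sqrt(2)*I/2 on |1>.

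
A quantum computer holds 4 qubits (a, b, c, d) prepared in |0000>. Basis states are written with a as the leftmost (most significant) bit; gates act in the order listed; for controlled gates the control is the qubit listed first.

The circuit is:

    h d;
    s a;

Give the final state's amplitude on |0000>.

The amplitude on |0000> is sqrt(2)/2.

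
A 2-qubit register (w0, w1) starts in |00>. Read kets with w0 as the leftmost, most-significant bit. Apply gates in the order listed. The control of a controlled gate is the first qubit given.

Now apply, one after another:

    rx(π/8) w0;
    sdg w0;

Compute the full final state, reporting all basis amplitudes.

The resulting statevector has amplitude cos(pi/16) on |00>, 0 on |01>, -sin(pi/16) on |10>, 0 on |11>.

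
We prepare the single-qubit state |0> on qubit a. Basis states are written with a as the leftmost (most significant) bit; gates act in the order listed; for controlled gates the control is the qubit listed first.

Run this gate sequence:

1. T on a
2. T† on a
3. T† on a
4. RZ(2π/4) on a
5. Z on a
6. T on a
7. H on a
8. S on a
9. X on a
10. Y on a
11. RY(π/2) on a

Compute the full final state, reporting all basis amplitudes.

The resulting statevector has amplitude (-1 + I)*exp(3*I*pi/4)/2 on |0>, -sqrt(2)/2 on |1>.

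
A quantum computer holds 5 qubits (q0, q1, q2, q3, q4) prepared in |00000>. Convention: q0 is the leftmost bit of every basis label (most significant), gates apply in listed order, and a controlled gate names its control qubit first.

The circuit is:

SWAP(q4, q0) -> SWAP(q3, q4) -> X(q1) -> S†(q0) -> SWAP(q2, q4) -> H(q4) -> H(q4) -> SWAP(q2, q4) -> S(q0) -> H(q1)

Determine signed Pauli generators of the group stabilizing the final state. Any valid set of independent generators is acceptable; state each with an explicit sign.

One valid set of independent stabilizer generators is -IXIII, +ZIIII, +IIZII, +IIIZI, +IIIIZ (any independent generating set of the same group is equally correct).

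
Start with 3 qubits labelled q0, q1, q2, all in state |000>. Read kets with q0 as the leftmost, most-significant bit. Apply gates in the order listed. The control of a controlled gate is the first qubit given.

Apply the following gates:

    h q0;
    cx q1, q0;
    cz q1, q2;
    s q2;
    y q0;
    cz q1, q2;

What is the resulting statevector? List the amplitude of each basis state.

The final amplitudes are -sqrt(2)*I/2 on |000>, sqrt(2)*I/2 on |100>, and 0 on every other basis state.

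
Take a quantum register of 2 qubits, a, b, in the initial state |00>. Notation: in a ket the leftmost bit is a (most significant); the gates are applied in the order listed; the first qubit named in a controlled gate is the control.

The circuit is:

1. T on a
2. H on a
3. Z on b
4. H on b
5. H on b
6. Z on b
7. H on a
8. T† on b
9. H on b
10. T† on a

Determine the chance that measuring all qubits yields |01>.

Outcome |01> occurs with probability 1/2. Key observation: steps 2-7 multiply out to the identity, so the circuit reduces to the remaining gates.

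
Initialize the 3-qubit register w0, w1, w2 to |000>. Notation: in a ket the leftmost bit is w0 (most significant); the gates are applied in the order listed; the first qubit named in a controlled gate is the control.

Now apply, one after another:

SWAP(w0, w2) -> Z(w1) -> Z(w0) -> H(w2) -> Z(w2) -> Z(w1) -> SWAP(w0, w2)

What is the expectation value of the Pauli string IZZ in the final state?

The expectation value of IZZ is 1.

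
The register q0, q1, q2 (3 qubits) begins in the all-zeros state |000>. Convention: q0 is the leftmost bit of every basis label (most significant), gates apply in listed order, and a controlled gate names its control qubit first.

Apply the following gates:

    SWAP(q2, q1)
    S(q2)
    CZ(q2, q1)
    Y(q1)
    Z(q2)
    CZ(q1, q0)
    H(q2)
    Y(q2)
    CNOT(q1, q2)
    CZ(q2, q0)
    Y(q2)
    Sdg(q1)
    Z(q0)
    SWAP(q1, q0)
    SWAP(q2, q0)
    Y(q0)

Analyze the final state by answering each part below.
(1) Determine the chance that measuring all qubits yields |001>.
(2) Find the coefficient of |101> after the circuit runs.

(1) A full measurement returns |001> with probability 1/2.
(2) The final state's coefficient on |101> equals -sqrt(2)*I/2.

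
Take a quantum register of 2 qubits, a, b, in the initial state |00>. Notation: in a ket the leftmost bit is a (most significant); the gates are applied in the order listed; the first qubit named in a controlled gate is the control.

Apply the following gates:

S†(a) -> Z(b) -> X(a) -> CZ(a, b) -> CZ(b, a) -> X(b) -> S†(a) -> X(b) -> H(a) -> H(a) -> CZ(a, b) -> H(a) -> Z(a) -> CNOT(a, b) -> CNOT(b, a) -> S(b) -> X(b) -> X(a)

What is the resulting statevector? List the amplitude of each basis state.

The final amplitudes are 0 on |00>, 0 on |01>, sqrt(2)/2 on |10>, -sqrt(2)*I/2 on |11>.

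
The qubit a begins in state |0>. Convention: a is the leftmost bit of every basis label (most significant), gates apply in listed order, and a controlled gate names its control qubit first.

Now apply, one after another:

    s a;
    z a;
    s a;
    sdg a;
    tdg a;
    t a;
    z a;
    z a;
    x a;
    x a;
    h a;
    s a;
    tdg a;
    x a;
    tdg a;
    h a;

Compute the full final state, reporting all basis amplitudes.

The resulting statevector has amplitude sqrt(2)/2 on |0>, (1 - I)*exp(3*I*pi/4)/2 on |1>.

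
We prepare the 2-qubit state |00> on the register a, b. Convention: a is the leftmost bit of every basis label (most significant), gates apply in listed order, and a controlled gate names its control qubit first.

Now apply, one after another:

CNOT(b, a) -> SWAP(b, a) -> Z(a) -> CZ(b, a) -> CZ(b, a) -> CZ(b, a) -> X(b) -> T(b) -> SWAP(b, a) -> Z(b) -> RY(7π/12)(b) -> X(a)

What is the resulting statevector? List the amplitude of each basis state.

After the circuit, the state carries amplitude (-sqrt(2 - sqrt(2))/4 + sqrt(3*sqrt(2) + 6)/4)*exp(I*pi/4) on |00>, (sqrt(6 - 3*sqrt(2))/4 + sqrt(sqrt(2) + 2)/4)*exp(I*pi/4) on |01>, 0 on |10>, 0 on |11>. Key observation: gates 5-6 undo each other exactly, leaving only the rest of the circuit to track.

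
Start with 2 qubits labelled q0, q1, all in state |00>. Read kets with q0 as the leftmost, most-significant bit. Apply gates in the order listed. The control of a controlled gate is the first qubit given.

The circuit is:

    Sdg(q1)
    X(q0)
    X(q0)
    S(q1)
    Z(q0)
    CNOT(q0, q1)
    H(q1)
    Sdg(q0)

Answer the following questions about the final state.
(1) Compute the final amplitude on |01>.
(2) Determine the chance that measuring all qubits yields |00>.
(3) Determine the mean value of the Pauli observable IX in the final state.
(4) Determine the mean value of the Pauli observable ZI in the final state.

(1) |01> carries amplitude sqrt(2)/2 in the final state. Key observation: gates 1-4 undo each other exactly, leaving only the rest of the circuit to track.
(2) Outcome |00> occurs with probability 1/2.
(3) The expectation value of IX is 1.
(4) In the final state, ZI has expectation 1.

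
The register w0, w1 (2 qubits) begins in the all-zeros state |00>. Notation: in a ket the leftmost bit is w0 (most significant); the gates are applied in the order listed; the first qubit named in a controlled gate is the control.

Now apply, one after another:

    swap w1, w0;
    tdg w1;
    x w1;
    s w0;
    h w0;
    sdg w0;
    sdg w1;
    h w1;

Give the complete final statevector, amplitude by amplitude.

After the circuit, the state carries amplitude -I/2 on |00>, I/2 on |01>, -1/2 on |10>, 1/2 on |11>.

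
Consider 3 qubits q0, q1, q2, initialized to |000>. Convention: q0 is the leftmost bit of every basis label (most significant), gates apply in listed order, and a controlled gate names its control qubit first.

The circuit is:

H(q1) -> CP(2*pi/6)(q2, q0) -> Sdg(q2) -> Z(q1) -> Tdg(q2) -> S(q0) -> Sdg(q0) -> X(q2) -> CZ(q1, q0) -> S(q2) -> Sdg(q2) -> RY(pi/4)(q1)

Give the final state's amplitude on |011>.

The final state's coefficient on |011> equals sqrt(2)*(-sqrt(sqrt(2) + 2) + sqrt(2 - sqrt(2)))/4.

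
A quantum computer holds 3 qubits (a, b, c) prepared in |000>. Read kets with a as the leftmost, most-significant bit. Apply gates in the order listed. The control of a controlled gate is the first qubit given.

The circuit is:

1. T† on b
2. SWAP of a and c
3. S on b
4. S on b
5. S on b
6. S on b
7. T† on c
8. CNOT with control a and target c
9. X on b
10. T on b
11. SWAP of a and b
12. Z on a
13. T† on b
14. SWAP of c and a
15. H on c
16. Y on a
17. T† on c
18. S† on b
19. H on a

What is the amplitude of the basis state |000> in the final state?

The final state's coefficient on |000> equals -exp(3*I*pi/4)/2. Key observation: steps 3-6 multiply out to the identity, so the circuit reduces to the remaining gates.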